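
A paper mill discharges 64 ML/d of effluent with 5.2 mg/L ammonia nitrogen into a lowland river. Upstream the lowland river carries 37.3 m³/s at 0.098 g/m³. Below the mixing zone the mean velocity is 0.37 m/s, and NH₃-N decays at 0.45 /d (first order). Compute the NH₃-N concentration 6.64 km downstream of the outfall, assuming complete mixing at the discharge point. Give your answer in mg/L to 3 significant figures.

64 ML/d = 0.7407 m³/s.
After complete mixing, C₀ = (0.7407·5.2 + 37.3·0.098) / 38.04 = 0.1973 mg/L.
Travel time t = 6640 m / 0.37 m/s = 1.795e+04 s = 0.2077 d.
C = 0.1973·exp(−0.45·0.2077) = 0.1973·0.9108 = 0.1797 mg/L.

0.180 mg/L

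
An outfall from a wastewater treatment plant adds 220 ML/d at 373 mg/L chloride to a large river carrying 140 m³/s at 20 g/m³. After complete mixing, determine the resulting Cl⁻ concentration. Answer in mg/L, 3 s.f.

26.3 mg/L

220 ML/d = 2.546 m³/s.
Conservation of mass across the mixing zone: C = (2.546·373 + 140·20) / (2.546 + 140) = 3750/142.5 = 26.31 mg/L.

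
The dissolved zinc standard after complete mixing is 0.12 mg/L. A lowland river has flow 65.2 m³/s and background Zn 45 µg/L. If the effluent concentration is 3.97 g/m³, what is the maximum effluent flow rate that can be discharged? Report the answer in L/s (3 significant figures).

1270 L/s

45 µg/L = 0.045 mg/L.
Mass balance at complete mixing: C_std·(Q_w + Q_r) = Q_w·C_e + Q_r·C_b.
Rearranging, Q_w = Q_r·(C_std − C_b)/(C_e − C_std) = 65.2·(0.12 − 0.045) / (3.97 − 0.12) = 1.27 m³/s.
= 1270 L/s.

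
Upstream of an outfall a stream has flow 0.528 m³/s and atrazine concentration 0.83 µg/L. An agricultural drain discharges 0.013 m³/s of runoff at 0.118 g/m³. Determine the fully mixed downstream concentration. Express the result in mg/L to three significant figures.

0.83 µg/L = 0.00083 mg/L.
Conservation of mass across the mixing zone: C = (0.013·0.118 + 0.528·0.00083) / (0.013 + 0.528) = 0.001972/0.541 = 0.003646 mg/L.

0.00365 mg/L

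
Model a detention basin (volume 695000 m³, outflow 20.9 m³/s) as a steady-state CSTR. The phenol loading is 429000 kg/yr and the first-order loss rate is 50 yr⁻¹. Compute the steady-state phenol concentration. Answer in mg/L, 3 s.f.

0.618 mg/L

Outflow Q = 20.9 m³/s × 3.156e+07 s/yr = 6.596e+08 m³/yr.
Steady-state CSTR mass balance: W = Q·C + k·V·C, so C = W/(Q + kV).
Q + kV = 6.596e+08 + 50·695000 = 6.943e+08 m³/yr.
C = 429000/6.943e+08 = 0.0006179 kg/m³ = 0.6179 mg/L.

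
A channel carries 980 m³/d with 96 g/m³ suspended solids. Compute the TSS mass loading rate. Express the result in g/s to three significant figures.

1.09 g/s

980 m³/d = 0.01134 m³/s.
Mass flux = Q·C = 0.01134 m³/s × 96 g/m³ = 1.089 g/s.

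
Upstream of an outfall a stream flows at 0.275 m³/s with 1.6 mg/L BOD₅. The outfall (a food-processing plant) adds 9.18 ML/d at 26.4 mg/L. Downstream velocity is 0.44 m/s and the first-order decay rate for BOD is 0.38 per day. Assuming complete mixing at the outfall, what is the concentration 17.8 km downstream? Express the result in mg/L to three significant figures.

9.18 ML/d = 0.1062 m³/s.
After complete mixing, C₀ = (0.1062·26.4 + 0.275·1.6) / 0.3813 = 8.511 mg/L.
Travel time t = 1.78e+04 m / 0.44 m/s = 4.045e+04 s = 0.4682 d.
C = 8.511·exp(−0.38·0.4682) = 8.511·0.837 = 7.124 mg/L.

7.12 mg/L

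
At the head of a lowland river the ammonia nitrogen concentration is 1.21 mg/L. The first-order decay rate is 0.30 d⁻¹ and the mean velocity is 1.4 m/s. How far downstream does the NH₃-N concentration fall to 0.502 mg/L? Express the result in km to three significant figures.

355 km

From C = C₀·e^(−kt), t = ln(C₀/C)/k = ln(1.21/0.502)/0.30 = 0.8798/0.30 = 2.933 d.
Distance = v·t = 1.4 m/s × 2.534e+05 s = 3.547e+05 m = 354.7 km.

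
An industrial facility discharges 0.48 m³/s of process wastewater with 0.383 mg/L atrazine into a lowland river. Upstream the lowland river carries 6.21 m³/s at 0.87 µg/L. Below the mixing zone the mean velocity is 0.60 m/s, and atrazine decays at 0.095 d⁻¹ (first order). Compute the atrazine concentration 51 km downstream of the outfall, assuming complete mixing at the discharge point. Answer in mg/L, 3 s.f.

0.87 µg/L = 0.00087 mg/L.
After complete mixing, C₀ = (0.48·0.383 + 6.21·0.00087) / 6.69 = 0.02829 mg/L.
Travel time t = 5.1e+04 m / 0.60 m/s = 8.5e+04 s = 0.9838 d.
C = 0.02829·exp(−0.095·0.9838) = 0.02829·0.9108 = 0.02576 mg/L.

0.0258 mg/L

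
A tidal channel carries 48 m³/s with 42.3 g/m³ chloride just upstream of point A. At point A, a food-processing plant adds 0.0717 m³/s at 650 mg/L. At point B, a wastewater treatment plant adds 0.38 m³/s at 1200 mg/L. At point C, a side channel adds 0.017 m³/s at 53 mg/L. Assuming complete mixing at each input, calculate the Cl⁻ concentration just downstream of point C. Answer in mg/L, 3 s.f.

After input A: C = (48·42.3 + 0.0717·650) / 48.07 = 43.21 mg/L.
After input B: C = (48.07·43.21 + 0.38·1200) / 48.45 = 52.28 mg/L.
After input C: C = (48.45·52.28 + 0.017·53) / 48.47 = 52.28 mg/L.

52.3 mg/L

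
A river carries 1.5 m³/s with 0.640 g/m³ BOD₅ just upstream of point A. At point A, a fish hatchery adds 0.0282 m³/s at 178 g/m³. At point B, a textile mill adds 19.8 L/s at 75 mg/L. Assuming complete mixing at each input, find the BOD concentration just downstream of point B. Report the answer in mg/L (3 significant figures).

4.82 mg/L

After input A: C = (1.5·0.64 + 0.0282·178) / 1.528 = 3.913 mg/L.
19.8 L/s = 0.0198 m³/s.
After input B: C = (1.528·3.913 + 0.0198·75) / 1.548 = 4.822 mg/L.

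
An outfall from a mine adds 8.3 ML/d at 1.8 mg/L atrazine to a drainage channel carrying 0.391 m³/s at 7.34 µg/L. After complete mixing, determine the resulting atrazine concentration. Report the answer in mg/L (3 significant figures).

8.3 ML/d = 0.09606 m³/s.
7.34 µg/L = 0.00734 mg/L.
Flow-weighted mixing gives C = (0.09606·1.8 + 0.391·0.00734) / (0.09606 + 0.391) = 0.1758/0.4871 = 0.3609 mg/L.

0.361 mg/L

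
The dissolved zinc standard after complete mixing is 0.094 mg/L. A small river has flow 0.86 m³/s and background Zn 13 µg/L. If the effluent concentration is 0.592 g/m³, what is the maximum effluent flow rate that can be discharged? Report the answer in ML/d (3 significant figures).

13 µg/L = 0.013 mg/L.
Mass balance at complete mixing: C_std·(Q_w + Q_r) = Q_w·C_e + Q_r·C_b.
Rearranging, Q_w = Q_r·(C_std − C_b)/(C_e − C_std) = 0.86·(0.094 − 0.013) / (0.592 − 0.094) = 0.1399 m³/s.
= 12.09 ML/d.

12.1 ML/d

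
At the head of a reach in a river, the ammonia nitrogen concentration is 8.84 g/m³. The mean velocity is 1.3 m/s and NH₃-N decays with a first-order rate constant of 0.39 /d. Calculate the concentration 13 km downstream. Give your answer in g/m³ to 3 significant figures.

Travel time t = 13 km / 1.3 m/s = 1.3e+04/1.3 = 1e+04 s = 0.1157 d.
First-order decay: C = 8.84·exp(−0.39·0.1157) = 8.84·0.9559 = 8.45 g/m³.

8.45 g/m³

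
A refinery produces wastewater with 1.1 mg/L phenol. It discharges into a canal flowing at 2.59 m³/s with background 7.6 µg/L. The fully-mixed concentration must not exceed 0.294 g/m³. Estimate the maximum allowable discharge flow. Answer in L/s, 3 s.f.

7.6 µg/L = 0.0076 mg/L.
Mass balance at complete mixing: C_std·(Q_w + Q_r) = Q_w·C_e + Q_r·C_b.
Rearranging, Q_w = Q_r·(C_std − C_b)/(C_e − C_std) = 2.59·(0.294 − 0.0076) / (1.1 − 0.294) = 0.9203 m³/s.
= 920.3 L/s.

920 L/s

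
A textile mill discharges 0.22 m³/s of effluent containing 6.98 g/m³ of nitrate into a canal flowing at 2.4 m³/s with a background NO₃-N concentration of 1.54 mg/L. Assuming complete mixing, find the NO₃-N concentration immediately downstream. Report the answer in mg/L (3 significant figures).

By mass balance at complete mixing, C = (0.22·6.98 + 2.4·1.54) / (0.22 + 2.4) = 5.232/2.62 = 1.997 mg/L.

2.00 mg/L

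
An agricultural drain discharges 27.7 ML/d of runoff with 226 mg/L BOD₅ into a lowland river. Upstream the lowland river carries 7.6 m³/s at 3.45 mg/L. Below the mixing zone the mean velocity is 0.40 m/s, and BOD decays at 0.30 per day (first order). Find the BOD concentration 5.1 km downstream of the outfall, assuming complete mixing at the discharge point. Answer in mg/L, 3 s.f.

11.9 mg/L

27.7 ML/d = 0.3206 m³/s.
After complete mixing, C₀ = (0.3206·226 + 7.6·3.45) / 7.921 = 12.46 mg/L.
Travel time t = 5100 m / 0.40 m/s = 1.275e+04 s = 0.1476 d.
C = 12.46·exp(−0.30·0.1476) = 12.46·0.9567 = 11.92 mg/L.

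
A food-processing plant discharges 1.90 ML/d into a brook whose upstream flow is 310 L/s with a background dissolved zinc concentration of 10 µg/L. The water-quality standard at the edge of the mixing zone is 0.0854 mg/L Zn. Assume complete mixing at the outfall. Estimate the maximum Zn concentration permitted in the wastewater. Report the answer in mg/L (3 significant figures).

1.15 mg/L

1.90 ML/d = 0.02199 m³/s.
310 L/s = 0.31 m³/s.
10 µg/L = 0.01 mg/L.
Mass balance: 0.0854·0.332 = 0.02199·Cₑ + 0.31·0.01.
Cₑ = (0.02835 − 0.0031) / 0.02199 = 1.148 mg/L.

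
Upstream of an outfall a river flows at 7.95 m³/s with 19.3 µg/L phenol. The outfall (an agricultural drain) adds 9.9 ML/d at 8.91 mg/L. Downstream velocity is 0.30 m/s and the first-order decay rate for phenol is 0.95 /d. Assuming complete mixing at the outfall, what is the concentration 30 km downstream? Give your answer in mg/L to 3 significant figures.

0.0485 mg/L

9.9 ML/d = 0.1146 m³/s.
19.3 µg/L = 0.0193 mg/L.
After complete mixing, C₀ = (0.1146·8.91 + 7.95·0.0193) / 8.065 = 0.1456 mg/L.
Travel time t = 3e+04 m / 0.30 m/s = 1e+05 s = 1.157 d.
C = 0.1456·exp(−0.95·1.157) = 0.1456·0.333 = 0.0485 mg/L.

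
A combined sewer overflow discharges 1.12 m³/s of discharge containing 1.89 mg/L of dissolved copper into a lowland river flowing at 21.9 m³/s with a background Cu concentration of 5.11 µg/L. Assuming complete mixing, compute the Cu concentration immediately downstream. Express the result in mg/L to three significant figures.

5.11 µg/L = 0.00511 mg/L.
Conservation of mass across the mixing zone: C = (1.12·1.89 + 21.9·0.00511) / (1.12 + 21.9) = 2.229/23.02 = 0.09682 mg/L.

0.0968 mg/L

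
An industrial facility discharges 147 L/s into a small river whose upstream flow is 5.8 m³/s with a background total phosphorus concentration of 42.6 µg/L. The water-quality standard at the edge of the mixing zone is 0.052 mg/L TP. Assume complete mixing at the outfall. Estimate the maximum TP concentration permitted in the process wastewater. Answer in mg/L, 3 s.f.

147 L/s = 0.147 m³/s.
42.6 µg/L = 0.0426 mg/L.
Mass balance: 0.052·5.947 = 0.147·Cₑ + 5.8·0.0426.
Cₑ = (0.3092 − 0.2471) / 0.147 = 0.4229 mg/L.

0.423 mg/L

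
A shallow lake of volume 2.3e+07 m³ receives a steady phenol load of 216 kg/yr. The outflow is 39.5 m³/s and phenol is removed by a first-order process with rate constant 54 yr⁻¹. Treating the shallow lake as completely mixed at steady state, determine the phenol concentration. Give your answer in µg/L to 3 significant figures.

Outflow Q = 39.5 m³/s × 3.156e+07 s/yr = 1.247e+09 m³/yr.
Steady-state CSTR mass balance: W = Q·C + k·V·C, so C = W/(Q + kV).
Q + kV = 1.247e+09 + 54·2.3e+07 = 2.489e+09 m³/yr.
C = 216/2.489e+09 = 8.68e-08 kg/m³ = 8.68e-05 mg/L = 0.0868 µg/L.

0.0868 µg/L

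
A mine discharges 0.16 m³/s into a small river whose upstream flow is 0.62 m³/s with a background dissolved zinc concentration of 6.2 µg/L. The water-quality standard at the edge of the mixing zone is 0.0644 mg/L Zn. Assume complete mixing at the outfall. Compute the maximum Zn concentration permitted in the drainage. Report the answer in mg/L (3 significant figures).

6.2 µg/L = 0.0062 mg/L.
Mass balance: 0.0644·0.78 = 0.16·Cₑ + 0.62·0.0062.
Cₑ = (0.05023 − 0.003844) / 0.16 = 0.2899 mg/L.

0.290 mg/L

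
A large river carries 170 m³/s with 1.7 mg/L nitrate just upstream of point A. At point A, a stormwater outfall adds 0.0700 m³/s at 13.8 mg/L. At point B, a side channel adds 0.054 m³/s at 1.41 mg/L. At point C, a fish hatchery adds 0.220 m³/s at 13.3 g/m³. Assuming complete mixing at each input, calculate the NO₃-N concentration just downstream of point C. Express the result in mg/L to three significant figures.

After input A: C = (170·1.7 + 0.07·13.8) / 170.1 = 1.705 mg/L.
After input B: C = (170.1·1.705 + 0.054·1.41) / 170.1 = 1.705 mg/L.
After input C: C = (170.1·1.705 + 0.22·13.3) / 170.3 = 1.72 mg/L.

1.72 mg/L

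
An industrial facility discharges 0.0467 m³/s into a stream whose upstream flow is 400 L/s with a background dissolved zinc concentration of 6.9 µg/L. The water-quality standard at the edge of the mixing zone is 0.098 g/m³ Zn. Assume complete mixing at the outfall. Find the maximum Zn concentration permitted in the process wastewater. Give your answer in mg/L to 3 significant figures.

400 L/s = 0.4 m³/s.
6.9 µg/L = 0.0069 mg/L.
Mass balance: 0.098·0.4467 = 0.0467·Cₑ + 0.4·0.0069.
Cₑ = (0.04378 − 0.00276) / 0.0467 = 0.8783 mg/L.

0.878 mg/L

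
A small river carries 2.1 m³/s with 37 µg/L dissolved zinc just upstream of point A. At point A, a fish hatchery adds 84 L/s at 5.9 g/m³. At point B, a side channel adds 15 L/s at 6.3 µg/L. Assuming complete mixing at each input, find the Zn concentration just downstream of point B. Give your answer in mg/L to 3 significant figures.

0.261 mg/L

37 µg/L = 0.037 mg/L.
84 L/s = 0.084 m³/s.
After input A: C = (2.1·0.037 + 0.084·5.9) / 2.184 = 0.2625 mg/L.
15 L/s = 0.015 m³/s.
6.3 µg/L = 0.0063 mg/L.
After input B: C = (2.184·0.2625 + 0.015·0.0063) / 2.199 = 0.2608 mg/L.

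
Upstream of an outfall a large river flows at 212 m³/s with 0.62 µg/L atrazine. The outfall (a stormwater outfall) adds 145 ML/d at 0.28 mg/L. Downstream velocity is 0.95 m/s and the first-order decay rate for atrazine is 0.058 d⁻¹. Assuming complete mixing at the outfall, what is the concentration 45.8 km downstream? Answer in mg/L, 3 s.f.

145 ML/d = 1.678 m³/s.
0.62 µg/L = 0.00062 mg/L.
After complete mixing, C₀ = (1.678·0.28 + 212·0.00062) / 213.7 = 0.002814 mg/L.
Travel time t = 4.58e+04 m / 0.95 m/s = 4.821e+04 s = 0.558 d.
C = 0.002814·exp(−0.058·0.558) = 0.002814·0.9682 = 0.002725 mg/L.

0.00272 mg/L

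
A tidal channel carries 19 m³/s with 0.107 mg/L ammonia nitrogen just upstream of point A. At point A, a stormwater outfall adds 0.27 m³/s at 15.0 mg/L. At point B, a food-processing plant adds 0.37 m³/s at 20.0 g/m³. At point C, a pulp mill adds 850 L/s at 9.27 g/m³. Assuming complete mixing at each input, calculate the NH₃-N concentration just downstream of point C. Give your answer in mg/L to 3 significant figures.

After input A: C = (19·0.107 + 0.27·15) / 19.27 = 0.3157 mg/L.
After input B: C = (19.27·0.3157 + 0.37·20) / 19.64 = 0.6865 mg/L.
850 L/s = 0.85 m³/s.
After input C: C = (19.64·0.6865 + 0.85·9.27) / 20.49 = 1.043 mg/L.

1.04 mg/L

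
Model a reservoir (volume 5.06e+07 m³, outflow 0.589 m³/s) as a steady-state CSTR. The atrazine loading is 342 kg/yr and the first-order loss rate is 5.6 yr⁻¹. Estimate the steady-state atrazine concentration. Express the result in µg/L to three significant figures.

Outflow Q = 0.589 m³/s × 3.156e+07 s/yr = 1.859e+07 m³/yr.
Steady-state CSTR mass balance: W = Q·C + k·V·C, so C = W/(Q + kV).
Q + kV = 1.859e+07 + 5.6·5.06e+07 = 3.019e+08 m³/yr.
C = 342/3.019e+08 = 1.133e-06 kg/m³ = 0.001133 mg/L = 1.133 µg/L.

1.13 µg/L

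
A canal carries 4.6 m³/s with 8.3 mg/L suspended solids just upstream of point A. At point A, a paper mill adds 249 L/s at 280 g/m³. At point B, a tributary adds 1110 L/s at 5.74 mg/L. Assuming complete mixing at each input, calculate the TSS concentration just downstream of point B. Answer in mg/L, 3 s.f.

19.2 mg/L

249 L/s = 0.249 m³/s.
After input A: C = (4.6·8.3 + 0.249·280) / 4.849 = 22.25 mg/L.
1110 L/s = 1.11 m³/s.
After input B: C = (4.849·22.25 + 1.11·5.74) / 5.959 = 19.18 mg/L.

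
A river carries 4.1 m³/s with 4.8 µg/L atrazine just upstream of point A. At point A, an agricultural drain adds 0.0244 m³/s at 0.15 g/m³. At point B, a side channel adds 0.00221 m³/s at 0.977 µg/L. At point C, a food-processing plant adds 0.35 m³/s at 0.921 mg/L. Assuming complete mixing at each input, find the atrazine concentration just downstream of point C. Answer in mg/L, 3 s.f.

0.0772 mg/L

4.8 µg/L = 0.0048 mg/L.
After input A: C = (4.1·0.0048 + 0.0244·0.15) / 4.124 = 0.005659 mg/L.
0.977 µg/L = 0.000977 mg/L.
After input B: C = (4.124·0.005659 + 0.00221·0.000977) / 4.127 = 0.005656 mg/L.
After input C: C = (4.127·0.005656 + 0.35·0.921) / 4.477 = 0.07722 mg/L.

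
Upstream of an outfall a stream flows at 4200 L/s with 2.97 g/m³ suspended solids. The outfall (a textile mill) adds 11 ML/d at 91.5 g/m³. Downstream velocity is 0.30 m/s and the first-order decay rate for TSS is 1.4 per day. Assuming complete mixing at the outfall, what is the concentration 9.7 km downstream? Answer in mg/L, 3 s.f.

11 ML/d = 0.1273 m³/s.
4200 L/s = 4.2 m³/s.
After complete mixing, C₀ = (0.1273·91.5 + 4.2·2.97) / 4.327 = 5.575 mg/L.
Travel time t = 9700 m / 0.30 m/s = 3.233e+04 s = 0.3742 d.
C = 5.575·exp(−1.4·0.3742) = 5.575·0.5922 = 3.301 mg/L.

3.30 mg/L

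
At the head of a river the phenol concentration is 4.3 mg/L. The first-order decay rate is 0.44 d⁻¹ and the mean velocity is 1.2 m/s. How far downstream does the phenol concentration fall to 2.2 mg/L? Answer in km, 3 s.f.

From C = C₀·e^(−kt), t = ln(C₀/C)/k = ln(4.3/2.2)/0.44 = 0.6702/0.44 = 1.523 d.
Distance = v·t = 1.2 m/s × 1.316e+05 s = 1.579e+05 m = 157.9 km.

158 km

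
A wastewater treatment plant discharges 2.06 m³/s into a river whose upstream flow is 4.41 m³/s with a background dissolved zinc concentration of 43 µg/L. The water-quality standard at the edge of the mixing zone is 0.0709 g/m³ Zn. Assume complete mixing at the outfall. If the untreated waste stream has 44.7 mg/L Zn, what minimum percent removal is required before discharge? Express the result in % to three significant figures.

43 µg/L = 0.043 mg/L.
Mass balance: 0.0709·6.47 = 2.06·Cₑ + 4.41·0.043.
Cₑ = (0.4587 − 0.1896) / 2.06 = 0.1306 mg/L.
Required removal = 1 − 0.1306/44.7 = 99.71 %.

99.7 %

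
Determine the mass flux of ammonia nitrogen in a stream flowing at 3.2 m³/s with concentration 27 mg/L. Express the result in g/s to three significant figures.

Mass flux = Q·C = 3.2 m³/s × 27 g/m³ = 86.4 g/s.

86.4 g/s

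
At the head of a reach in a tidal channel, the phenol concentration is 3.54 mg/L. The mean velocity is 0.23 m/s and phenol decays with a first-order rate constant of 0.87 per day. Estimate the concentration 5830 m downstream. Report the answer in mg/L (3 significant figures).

Travel time t = 5830 m / 0.23 m/s = 5830/0.23 = 2.535e+04 s = 0.2934 d.
First-order decay: C = 3.54·exp(−0.87·0.2934) = 3.54·0.7747 = 2.743 mg/L.

2.74 mg/L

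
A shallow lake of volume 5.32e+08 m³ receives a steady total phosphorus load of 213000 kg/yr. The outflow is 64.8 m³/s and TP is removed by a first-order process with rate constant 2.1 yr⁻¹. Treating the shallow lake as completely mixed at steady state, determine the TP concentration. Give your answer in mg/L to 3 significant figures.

0.0674 mg/L

Outflow Q = 64.8 m³/s × 3.156e+07 s/yr = 2.045e+09 m³/yr.
Steady-state CSTR mass balance: W = Q·C + k·V·C, so C = W/(Q + kV).
Q + kV = 2.045e+09 + 2.1·5.32e+08 = 3.162e+09 m³/yr.
C = 213000/3.162e+09 = 6.736e-05 kg/m³ = 0.06736 mg/L.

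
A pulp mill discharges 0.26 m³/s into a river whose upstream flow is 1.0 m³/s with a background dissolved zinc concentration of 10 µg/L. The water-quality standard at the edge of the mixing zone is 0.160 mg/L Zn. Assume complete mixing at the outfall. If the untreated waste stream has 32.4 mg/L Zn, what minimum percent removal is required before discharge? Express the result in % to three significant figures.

10 µg/L = 0.01 mg/L.
Mass balance: 0.16·1.26 = 0.26·Cₑ + 1·0.01.
Cₑ = (0.2016 − 0.01) / 0.26 = 0.7369 mg/L.
Required removal = 1 − 0.7369/32.4 = 97.73 %.

97.7 %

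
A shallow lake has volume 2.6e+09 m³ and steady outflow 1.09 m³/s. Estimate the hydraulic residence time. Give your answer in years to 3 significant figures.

75.6 yr

Q = 1.09 m³/s × 3.156e+07 s/yr = 3.44e+07 m³/yr.
Hydraulic residence time τ = V/Q = 2.6e+09/3.44e+07 = 75.59 yr.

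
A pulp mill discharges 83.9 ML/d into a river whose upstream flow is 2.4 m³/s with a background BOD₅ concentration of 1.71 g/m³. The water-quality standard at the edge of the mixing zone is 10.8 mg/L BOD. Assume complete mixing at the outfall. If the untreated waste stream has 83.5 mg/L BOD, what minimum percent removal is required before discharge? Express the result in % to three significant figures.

83.9 ML/d = 0.9711 m³/s.
Mass balance: 10.8·3.371 = 0.9711·Cₑ + 2.4·1.71.
Cₑ = (36.41 − 4.104) / 0.9711 = 33.27 mg/L.
Required removal = 1 − 33.27/83.5 = 60.16 %.

60.2 %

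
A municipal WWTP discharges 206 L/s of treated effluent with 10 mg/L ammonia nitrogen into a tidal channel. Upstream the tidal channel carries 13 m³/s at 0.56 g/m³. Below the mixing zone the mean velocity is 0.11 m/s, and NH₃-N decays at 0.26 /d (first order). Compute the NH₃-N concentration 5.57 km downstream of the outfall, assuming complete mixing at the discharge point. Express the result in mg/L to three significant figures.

206 L/s = 0.206 m³/s.
After complete mixing, C₀ = (0.206·10 + 13·0.56) / 13.21 = 0.7073 mg/L.
Travel time t = 5570 m / 0.11 m/s = 5.064e+04 s = 0.5861 d.
C = 0.7073·exp(−0.26·0.5861) = 0.7073·0.8587 = 0.6073 mg/L.

0.607 mg/L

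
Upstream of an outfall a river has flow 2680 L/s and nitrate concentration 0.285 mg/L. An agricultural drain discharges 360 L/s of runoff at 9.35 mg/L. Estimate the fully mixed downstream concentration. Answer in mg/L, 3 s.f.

360 L/s = 0.36 m³/s.
2680 L/s = 2.68 m³/s.
Conservation of mass across the mixing zone: C = (0.36·9.35 + 2.68·0.285) / (0.36 + 2.68) = 4.13/3.04 = 1.358 mg/L.

1.36 mg/L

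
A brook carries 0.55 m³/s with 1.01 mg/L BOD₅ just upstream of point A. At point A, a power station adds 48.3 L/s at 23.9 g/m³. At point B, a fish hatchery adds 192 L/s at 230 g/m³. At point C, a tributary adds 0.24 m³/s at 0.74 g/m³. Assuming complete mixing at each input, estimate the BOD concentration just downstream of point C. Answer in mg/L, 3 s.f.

48.3 L/s = 0.0483 m³/s.
After input A: C = (0.55·1.01 + 0.0483·23.9) / 0.5983 = 2.858 mg/L.
192 L/s = 0.192 m³/s.
After input B: C = (0.5983·2.858 + 0.192·230) / 0.7903 = 58.04 mg/L.
After input C: C = (0.7903·58.04 + 0.24·0.74) / 1.03 = 44.69 mg/L.

44.7 mg/L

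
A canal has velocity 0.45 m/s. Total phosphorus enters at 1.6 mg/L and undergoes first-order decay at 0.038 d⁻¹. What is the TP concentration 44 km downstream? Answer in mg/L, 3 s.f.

1.53 mg/L

Travel time t = 44 km / 0.45 m/s = 4.4e+04/0.45 = 9.778e+04 s = 1.132 d.
First-order decay: C = 1.6·exp(−0.038·1.132) = 1.6·0.9579 = 1.533 mg/L.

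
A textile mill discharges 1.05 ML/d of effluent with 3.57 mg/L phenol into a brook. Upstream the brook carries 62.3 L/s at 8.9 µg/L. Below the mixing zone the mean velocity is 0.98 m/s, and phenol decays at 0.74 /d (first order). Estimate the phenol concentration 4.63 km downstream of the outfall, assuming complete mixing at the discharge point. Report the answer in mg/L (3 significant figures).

0.567 mg/L

1.05 ML/d = 0.01215 m³/s.
62.3 L/s = 0.0623 m³/s.
8.9 µg/L = 0.0089 mg/L.
After complete mixing, C₀ = (0.01215·3.57 + 0.0623·0.0089) / 0.07445 = 0.5902 mg/L.
Travel time t = 4630 m / 0.98 m/s = 4724 s = 0.05468 d.
C = 0.5902·exp(−0.74·0.05468) = 0.5902·0.9603 = 0.5668 mg/L.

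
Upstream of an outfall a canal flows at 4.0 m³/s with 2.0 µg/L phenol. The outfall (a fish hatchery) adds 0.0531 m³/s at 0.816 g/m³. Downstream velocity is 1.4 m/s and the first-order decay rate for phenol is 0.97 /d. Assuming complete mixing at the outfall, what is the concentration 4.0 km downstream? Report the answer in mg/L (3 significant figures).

0.0123 mg/L

2.0 µg/L = 0.002 mg/L.
After complete mixing, C₀ = (0.0531·0.816 + 4·0.002) / 4.053 = 0.01266 mg/L.
Travel time t = 4000 m / 1.4 m/s = 2857 s = 0.03307 d.
C = 0.01266·exp(−0.97·0.03307) = 0.01266·0.9684 = 0.01226 mg/L.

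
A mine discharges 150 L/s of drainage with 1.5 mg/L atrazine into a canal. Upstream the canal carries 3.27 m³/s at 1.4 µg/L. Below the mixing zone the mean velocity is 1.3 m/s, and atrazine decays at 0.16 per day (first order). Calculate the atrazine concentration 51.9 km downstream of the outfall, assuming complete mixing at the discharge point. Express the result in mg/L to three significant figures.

0.0623 mg/L

150 L/s = 0.15 m³/s.
1.4 µg/L = 0.0014 mg/L.
After complete mixing, C₀ = (0.15·1.5 + 3.27·0.0014) / 3.42 = 0.06713 mg/L.
Travel time t = 5.19e+04 m / 1.3 m/s = 3.992e+04 s = 0.4621 d.
C = 0.06713·exp(−0.16·0.4621) = 0.06713·0.9287 = 0.06234 mg/L.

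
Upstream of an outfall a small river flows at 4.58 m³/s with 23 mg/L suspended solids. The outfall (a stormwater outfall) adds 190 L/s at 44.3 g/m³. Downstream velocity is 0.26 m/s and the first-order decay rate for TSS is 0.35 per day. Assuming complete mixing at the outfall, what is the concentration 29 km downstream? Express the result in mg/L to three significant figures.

190 L/s = 0.19 m³/s.
After complete mixing, C₀ = (0.19·44.3 + 4.58·23) / 4.77 = 23.85 mg/L.
Travel time t = 2.9e+04 m / 0.26 m/s = 1.115e+05 s = 1.291 d.
C = 23.85·exp(−0.35·1.291) = 23.85·0.6365 = 15.18 mg/L.

15.2 mg/L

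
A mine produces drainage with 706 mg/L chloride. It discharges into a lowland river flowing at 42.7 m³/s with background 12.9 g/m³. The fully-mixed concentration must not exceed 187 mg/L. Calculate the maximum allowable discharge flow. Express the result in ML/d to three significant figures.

1240 ML/d

Mass balance at complete mixing: C_std·(Q_w + Q_r) = Q_w·C_e + Q_r·C_b.
Rearranging, Q_w = Q_r·(C_std − C_b)/(C_e − C_std) = 42.7·(187 − 12.9) / (706 − 187) = 14.32 m³/s.
= 1238 ML/d.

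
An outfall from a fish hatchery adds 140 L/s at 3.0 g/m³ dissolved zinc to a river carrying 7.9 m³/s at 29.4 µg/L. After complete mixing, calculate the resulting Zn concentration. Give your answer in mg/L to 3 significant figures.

140 L/s = 0.14 m³/s.
29.4 µg/L = 0.0294 mg/L.
Conservation of mass across the mixing zone: C = (0.14·3 + 7.9·0.0294) / (0.14 + 7.9) = 0.6523/8.04 = 0.08113 mg/L.

0.0811 mg/L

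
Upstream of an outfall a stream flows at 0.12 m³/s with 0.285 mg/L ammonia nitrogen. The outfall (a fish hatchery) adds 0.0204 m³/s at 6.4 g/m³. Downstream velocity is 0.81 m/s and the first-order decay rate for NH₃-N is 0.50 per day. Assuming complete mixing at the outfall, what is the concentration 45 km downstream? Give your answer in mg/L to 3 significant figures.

After complete mixing, C₀ = (0.0204·6.4 + 0.12·0.285) / 0.1404 = 1.174 mg/L.
Travel time t = 4.5e+04 m / 0.81 m/s = 5.556e+04 s = 0.643 d.
C = 1.174·exp(−0.50·0.643) = 1.174·0.7251 = 0.8509 mg/L.

0.851 mg/L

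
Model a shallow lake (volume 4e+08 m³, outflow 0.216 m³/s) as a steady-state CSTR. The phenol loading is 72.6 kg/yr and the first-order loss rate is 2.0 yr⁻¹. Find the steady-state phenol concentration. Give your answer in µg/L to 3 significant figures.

0.0900 µg/L

Outflow Q = 0.216 m³/s × 3.156e+07 s/yr = 6.816e+06 m³/yr.
Steady-state CSTR mass balance: W = Q·C + k·V·C, so C = W/(Q + kV).
Q + kV = 6.816e+06 + 2.0·4e+08 = 8.068e+08 m³/yr.
C = 72.6/8.068e+08 = 8.998e-08 kg/m³ = 8.998e-05 mg/L = 0.08998 µg/L.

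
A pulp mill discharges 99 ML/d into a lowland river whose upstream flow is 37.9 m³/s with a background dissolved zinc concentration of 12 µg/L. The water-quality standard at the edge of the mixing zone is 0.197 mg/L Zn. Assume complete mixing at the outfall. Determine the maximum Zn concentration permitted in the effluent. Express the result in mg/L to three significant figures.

99 ML/d = 1.146 m³/s.
12 µg/L = 0.012 mg/L.
Mass balance: 0.197·39.05 = 1.146·Cₑ + 37.9·0.012.
Cₑ = (7.692 − 0.4548) / 1.146 = 6.316 mg/L.

6.32 mg/L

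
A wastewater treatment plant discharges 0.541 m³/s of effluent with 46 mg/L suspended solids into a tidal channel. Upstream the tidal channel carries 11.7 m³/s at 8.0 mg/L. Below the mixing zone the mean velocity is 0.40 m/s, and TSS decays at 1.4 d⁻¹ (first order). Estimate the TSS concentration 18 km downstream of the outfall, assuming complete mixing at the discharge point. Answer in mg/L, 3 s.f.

After complete mixing, C₀ = (0.541·46 + 11.7·8) / 12.24 = 9.679 mg/L.
Travel time t = 1.8e+04 m / 0.40 m/s = 4.5e+04 s = 0.5208 d.
C = 9.679·exp(−1.4·0.5208) = 9.679·0.4823 = 4.668 mg/L.

4.67 mg/L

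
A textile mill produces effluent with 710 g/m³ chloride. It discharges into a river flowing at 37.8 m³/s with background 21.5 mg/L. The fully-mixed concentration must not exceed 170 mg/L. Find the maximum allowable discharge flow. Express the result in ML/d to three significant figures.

Mass balance at complete mixing: C_std·(Q_w + Q_r) = Q_w·C_e + Q_r·C_b.
Rearranging, Q_w = Q_r·(C_std − C_b)/(C_e − C_std) = 37.8·(170 − 21.5) / (710 − 170) = 10.39 m³/s.
= 898.1 ML/d.

898 ML/d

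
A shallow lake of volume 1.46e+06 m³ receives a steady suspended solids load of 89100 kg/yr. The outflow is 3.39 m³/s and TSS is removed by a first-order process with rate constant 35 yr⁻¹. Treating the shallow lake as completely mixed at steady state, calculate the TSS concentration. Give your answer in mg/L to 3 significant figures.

0.564 mg/L

Outflow Q = 3.39 m³/s × 3.156e+07 s/yr = 1.07e+08 m³/yr.
Steady-state CSTR mass balance: W = Q·C + k·V·C, so C = W/(Q + kV).
Q + kV = 1.07e+08 + 35·1.46e+06 = 1.581e+08 m³/yr.
C = 89100/1.581e+08 = 0.0005636 kg/m³ = 0.5636 mg/L.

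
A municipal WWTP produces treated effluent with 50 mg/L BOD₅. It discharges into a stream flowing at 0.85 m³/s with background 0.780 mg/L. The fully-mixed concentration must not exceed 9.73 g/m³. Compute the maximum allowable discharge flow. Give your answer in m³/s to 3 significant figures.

Mass balance at complete mixing: C_std·(Q_w + Q_r) = Q_w·C_e + Q_r·C_b.
Rearranging, Q_w = Q_r·(C_std − C_b)/(C_e − C_std) = 0.85·(9.73 − 0.78) / (50 − 9.73) = 0.1889 m³/s.

0.189 m³/s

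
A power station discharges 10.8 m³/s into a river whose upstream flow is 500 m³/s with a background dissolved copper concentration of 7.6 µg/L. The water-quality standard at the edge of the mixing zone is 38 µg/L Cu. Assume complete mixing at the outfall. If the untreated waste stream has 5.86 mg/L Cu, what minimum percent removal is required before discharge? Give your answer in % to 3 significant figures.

7.6 µg/L = 0.0076 mg/L.
38 µg/L = 0.038 mg/L.
Mass balance: 0.038·510.8 = 10.8·Cₑ + 500·0.0076.
Cₑ = (19.41 − 3.8) / 10.8 = 1.445 mg/L.
Required removal = 1 − 1.445/5.86 = 75.33 %.

75.3 %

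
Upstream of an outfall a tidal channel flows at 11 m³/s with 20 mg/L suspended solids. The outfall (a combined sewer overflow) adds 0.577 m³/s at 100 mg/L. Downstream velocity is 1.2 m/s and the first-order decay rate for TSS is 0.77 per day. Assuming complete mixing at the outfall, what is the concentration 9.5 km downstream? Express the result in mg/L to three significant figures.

22.4 mg/L

After complete mixing, C₀ = (0.577·100 + 11·20) / 11.58 = 23.99 mg/L.
Travel time t = 9500 m / 1.2 m/s = 7917 s = 0.09163 d.
C = 23.99·exp(−0.77·0.09163) = 23.99·0.9319 = 22.35 mg/L.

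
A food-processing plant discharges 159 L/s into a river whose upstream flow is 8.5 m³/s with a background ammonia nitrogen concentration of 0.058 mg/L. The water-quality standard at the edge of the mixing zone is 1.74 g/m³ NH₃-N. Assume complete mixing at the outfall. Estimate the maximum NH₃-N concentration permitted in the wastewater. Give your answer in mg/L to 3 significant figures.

91.7 mg/L

159 L/s = 0.159 m³/s.
Mass balance: 1.74·8.659 = 0.159·Cₑ + 8.5·0.058.
Cₑ = (15.07 − 0.493) / 0.159 = 91.66 mg/L.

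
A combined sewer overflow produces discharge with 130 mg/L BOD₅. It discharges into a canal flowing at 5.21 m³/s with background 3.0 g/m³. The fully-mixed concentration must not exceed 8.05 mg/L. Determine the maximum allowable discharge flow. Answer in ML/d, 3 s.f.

Mass balance at complete mixing: C_std·(Q_w + Q_r) = Q_w·C_e + Q_r·C_b.
Rearranging, Q_w = Q_r·(C_std − C_b)/(C_e − C_std) = 5.21·(8.05 − 3) / (130 − 8.05) = 0.2157 m³/s.
= 18.64 ML/d.

18.6 ML/d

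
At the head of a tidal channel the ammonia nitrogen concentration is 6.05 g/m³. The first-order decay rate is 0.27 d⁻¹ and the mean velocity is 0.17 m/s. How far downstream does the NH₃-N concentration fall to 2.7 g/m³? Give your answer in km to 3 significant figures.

43.9 km

From C = C₀·e^(−kt), t = ln(C₀/C)/k = ln(6.05/2.7)/0.27 = 0.8068/0.27 = 2.988 d.
Distance = v·t = 0.17 m/s × 2.582e+05 s = 4.389e+04 m = 43.89 km.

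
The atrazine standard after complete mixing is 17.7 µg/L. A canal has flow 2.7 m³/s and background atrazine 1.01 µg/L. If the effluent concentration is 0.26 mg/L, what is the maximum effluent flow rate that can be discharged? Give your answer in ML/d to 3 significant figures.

16.1 ML/d

1.01 µg/L = 0.00101 mg/L.
17.7 µg/L = 0.0177 mg/L.
Mass balance at complete mixing: C_std·(Q_w + Q_r) = Q_w·C_e + Q_r·C_b.
Rearranging, Q_w = Q_r·(C_std − C_b)/(C_e − C_std) = 2.7·(0.0177 − 0.00101) / (0.26 − 0.0177) = 0.186 m³/s.
= 16.07 ML/d.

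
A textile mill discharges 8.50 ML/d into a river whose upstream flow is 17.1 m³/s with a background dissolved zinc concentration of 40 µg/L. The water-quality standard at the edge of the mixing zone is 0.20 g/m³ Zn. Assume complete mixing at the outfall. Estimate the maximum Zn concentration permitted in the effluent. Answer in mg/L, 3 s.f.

28.0 mg/L

8.50 ML/d = 0.09838 m³/s.
40 µg/L = 0.04 mg/L.
Mass balance: 0.2·17.2 = 0.09838·Cₑ + 17.1·0.04.
Cₑ = (3.44 − 0.684) / 0.09838 = 28.01 mg/L.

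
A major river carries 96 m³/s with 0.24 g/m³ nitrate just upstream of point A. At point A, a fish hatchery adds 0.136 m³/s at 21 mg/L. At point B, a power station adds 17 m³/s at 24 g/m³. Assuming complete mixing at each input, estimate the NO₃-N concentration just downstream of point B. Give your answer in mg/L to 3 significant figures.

After input A: C = (96·0.24 + 0.136·21) / 96.14 = 0.2694 mg/L.
After input B: C = (96.14·0.2694 + 17·24) / 113.1 = 3.835 mg/L.

3.84 mg/L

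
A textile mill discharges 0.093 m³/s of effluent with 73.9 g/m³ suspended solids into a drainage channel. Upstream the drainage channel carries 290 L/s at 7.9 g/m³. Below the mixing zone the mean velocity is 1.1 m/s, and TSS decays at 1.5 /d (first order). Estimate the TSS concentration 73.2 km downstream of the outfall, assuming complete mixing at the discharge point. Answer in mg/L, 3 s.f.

7.54 mg/L

290 L/s = 0.29 m³/s.
After complete mixing, C₀ = (0.093·73.9 + 0.29·7.9) / 0.383 = 23.93 mg/L.
Travel time t = 7.32e+04 m / 1.1 m/s = 6.655e+04 s = 0.7702 d.
C = 23.93·exp(−1.5·0.7702) = 23.93·0.315 = 7.536 mg/L.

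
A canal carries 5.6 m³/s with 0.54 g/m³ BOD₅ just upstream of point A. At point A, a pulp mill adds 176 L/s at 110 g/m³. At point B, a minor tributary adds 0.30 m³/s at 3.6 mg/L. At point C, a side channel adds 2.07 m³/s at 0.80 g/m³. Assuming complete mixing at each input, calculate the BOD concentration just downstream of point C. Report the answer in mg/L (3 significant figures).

176 L/s = 0.176 m³/s.
After input A: C = (5.6·0.54 + 0.176·110) / 5.776 = 3.875 mg/L.
After input B: C = (5.776·3.875 + 0.3·3.6) / 6.076 = 3.862 mg/L.
After input C: C = (6.076·3.862 + 2.07·0.8) / 8.146 = 3.084 mg/L.

3.08 mg/L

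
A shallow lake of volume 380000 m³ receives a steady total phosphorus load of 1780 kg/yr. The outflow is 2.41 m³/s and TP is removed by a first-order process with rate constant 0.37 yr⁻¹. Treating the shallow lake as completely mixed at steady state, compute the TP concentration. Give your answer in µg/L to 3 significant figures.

Outflow Q = 2.41 m³/s × 3.156e+07 s/yr = 7.605e+07 m³/yr.
Steady-state CSTR mass balance: W = Q·C + k·V·C, so C = W/(Q + kV).
Q + kV = 7.605e+07 + 0.37·380000 = 7.619e+07 m³/yr.
C = 1780/7.619e+07 = 2.336e-05 kg/m³ = 0.02336 mg/L = 23.36 µg/L.

23.4 µg/L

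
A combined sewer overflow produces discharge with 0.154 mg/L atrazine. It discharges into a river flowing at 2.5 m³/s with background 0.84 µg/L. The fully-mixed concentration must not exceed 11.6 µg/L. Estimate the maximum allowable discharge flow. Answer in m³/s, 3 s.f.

0.189 m³/s

0.84 µg/L = 0.00084 mg/L.
11.6 µg/L = 0.0116 mg/L.
Mass balance at complete mixing: C_std·(Q_w + Q_r) = Q_w·C_e + Q_r·C_b.
Rearranging, Q_w = Q_r·(C_std − C_b)/(C_e − C_std) = 2.5·(0.0116 − 0.00084) / (0.154 − 0.0116) = 0.1889 m³/s.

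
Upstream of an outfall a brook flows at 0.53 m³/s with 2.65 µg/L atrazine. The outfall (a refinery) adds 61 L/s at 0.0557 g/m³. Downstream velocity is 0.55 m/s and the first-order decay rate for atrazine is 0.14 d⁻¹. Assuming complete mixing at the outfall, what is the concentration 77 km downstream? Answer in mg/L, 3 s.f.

0.00648 mg/L

61 L/s = 0.061 m³/s.
2.65 µg/L = 0.00265 mg/L.
After complete mixing, C₀ = (0.061·0.0557 + 0.53·0.00265) / 0.591 = 0.008126 mg/L.
Travel time t = 7.7e+04 m / 0.55 m/s = 1.4e+05 s = 1.62 d.
C = 0.008126·exp(−0.14·1.62) = 0.008126·0.797 = 0.006476 mg/L.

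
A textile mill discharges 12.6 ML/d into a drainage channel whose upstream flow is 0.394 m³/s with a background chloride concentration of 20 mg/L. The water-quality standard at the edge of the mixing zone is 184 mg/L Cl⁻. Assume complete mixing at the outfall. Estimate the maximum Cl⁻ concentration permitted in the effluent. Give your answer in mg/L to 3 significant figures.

12.6 ML/d = 0.1458 m³/s.
Mass balance: 184·0.5398 = 0.1458·Cₑ + 0.394·20.
Cₑ = (99.33 − 7.88) / 0.1458 = 627.1 mg/L.

627 mg/L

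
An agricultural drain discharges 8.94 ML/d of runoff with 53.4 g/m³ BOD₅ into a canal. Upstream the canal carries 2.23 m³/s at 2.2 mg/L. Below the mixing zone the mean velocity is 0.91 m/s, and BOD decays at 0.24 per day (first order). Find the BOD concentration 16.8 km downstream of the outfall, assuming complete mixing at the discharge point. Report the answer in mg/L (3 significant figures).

4.25 mg/L

8.94 ML/d = 0.1035 m³/s.
After complete mixing, C₀ = (0.1035·53.4 + 2.23·2.2) / 2.333 = 4.47 mg/L.
Travel time t = 1.68e+04 m / 0.91 m/s = 1.846e+04 s = 0.2137 d.
C = 4.47·exp(−0.24·0.2137) = 4.47·0.95 = 4.247 mg/L.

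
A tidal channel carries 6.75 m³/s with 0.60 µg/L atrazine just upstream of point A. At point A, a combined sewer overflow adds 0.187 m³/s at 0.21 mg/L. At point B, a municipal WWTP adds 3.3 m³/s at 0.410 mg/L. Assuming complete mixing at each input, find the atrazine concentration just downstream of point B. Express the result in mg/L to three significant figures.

0.60 µg/L = 0.0006 mg/L.
After input A: C = (6.75·0.0006 + 0.187·0.21) / 6.937 = 0.006245 mg/L.
After input B: C = (6.937·0.006245 + 3.3·0.41) / 10.24 = 0.1364 mg/L.

0.136 mg/L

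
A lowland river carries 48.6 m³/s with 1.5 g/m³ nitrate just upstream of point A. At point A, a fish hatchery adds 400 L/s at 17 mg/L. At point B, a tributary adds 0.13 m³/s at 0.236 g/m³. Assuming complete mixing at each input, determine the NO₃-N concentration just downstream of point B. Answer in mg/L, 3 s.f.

400 L/s = 0.4 m³/s.
After input A: C = (48.6·1.5 + 0.4·17) / 49 = 1.627 mg/L.
After input B: C = (49·1.627 + 0.13·0.236) / 49.13 = 1.623 mg/L.

1.62 mg/L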